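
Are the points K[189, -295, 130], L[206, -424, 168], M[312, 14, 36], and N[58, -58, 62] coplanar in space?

The four points are coplanar iff the 3×3 determinant with rows KL, KM, KN is zero.
Rows: (17, -129, 38), (123, 309, -94), (-131, 237, -68).
Expanding along the first row: (17)(1266) − (-129)(-20678) + (38)(69630) = 0.
Zero determinant ⇒ coplanar.

Yes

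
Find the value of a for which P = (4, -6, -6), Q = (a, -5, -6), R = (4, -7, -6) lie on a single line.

4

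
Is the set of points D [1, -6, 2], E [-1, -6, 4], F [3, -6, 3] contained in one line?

DE = (-2, 0, 2), DF = (2, 0, 1).
Comparing components 3 and 1: (2)(2) − (-2)(1) = 6 ≠ 0, so DE and DF are not parallel and the points are not collinear.

No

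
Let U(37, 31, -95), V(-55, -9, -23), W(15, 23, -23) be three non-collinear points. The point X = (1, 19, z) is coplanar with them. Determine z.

61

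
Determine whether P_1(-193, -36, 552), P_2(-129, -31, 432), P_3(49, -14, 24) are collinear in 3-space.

P_1P_2 = (64, 5, -120), P_1P_3 = (242, 22, -528).
P_1P_2 × P_1P_3 = (0, 4752, 198).
The cross product is nonzero, so the points do not lie on one line.

No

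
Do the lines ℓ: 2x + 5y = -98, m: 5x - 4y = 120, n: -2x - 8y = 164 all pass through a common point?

No

Intersecting ℓ and m: solving the 2×2 system gives (x, y) = (208/33, -730/33).
Substitute into n: (-2)(208/33) + (-8)(-730/33) = 1808/11.
But n requires 164 ≠ 1808/11, so the three lines have no common point.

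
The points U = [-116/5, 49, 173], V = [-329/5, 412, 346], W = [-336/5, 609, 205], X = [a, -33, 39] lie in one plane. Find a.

-24/5

The points are coplanar iff UV · (UW × UX) = 0.
Expanding, this is linear in a: (-85264)a + (-2046336/5) = 0.
So a = -24/5.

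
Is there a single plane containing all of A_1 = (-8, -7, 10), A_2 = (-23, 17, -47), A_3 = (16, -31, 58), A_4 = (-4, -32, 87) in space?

No

With A_1 as base: A_1A_2 = (-15, 24, -57), A_1A_3 = (24, -24, 48), A_1A_4 = (4, -25, 77).
A_1A_3 × A_1A_4 = (-648, -1656, -504).
A_1A_2 · (A_1A_3 × A_1A_4) = -1296.
Since -1296 ≠ 0, the four points are not coplanar.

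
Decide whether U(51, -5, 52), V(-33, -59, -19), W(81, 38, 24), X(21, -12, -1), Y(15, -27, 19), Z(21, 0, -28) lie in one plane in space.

The plane through U, V, W has normal n = UV × UW = (4565, -4482, -1992) and equation n·P = 151641.
Checking the remaining points: n·X = 151641, n·Y = 151641, n·Z = 151641.
All equal 151641, so all 6 points lie in one plane.

Yes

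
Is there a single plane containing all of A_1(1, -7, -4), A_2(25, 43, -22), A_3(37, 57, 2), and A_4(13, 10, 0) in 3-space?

The four points are coplanar iff the 3×3 determinant with rows A_1A_2, A_1A_3, A_1A_4 is zero.
Rows: (24, 50, -18), (36, 64, 6), (12, 17, 4).
Expanding along the first row: (24)(154) − (50)(72) + (-18)(-156) = 2904.
Nonzero ⇒ not coplanar.

No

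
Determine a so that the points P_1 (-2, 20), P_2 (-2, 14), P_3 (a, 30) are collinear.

-2

Collinearity: (P_3 − P_1) must be parallel to (P_2 − P_1) = (0, -6).
Cross-multiplying the components: (a − (-2))·(-6) = (10)·(0).
Solving gives a = -2.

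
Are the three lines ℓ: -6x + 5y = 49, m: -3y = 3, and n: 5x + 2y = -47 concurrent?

Yes

The three lines meet at one point iff the augmented coefficient matrix [aᵢ bᵢ cᵢ] has rank < 3, i.e. its determinant vanishes.
Here the determinant is 0.
It vanishes, so the lines are concurrent at (-9, -1).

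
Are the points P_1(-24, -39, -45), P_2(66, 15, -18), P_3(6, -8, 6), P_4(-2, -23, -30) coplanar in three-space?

No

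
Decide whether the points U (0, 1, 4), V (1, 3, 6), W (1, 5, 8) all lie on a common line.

UV = (1, 2, 2), UW = (1, 4, 4).
UV × UW = (0, -2, 2).
The cross product is nonzero, so the points do not lie on one line.

No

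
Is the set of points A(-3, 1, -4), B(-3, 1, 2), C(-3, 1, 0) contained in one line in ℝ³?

AB = (0, 0, 6), AC = (0, 0, 4).
Each component of AC is 2/3 times the corresponding component of AB, so AC = 2/3·AB and the points are collinear.

Yes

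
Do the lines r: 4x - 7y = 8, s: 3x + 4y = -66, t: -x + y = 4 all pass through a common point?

No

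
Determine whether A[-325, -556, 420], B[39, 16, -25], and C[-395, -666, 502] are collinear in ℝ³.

No

AB = (364, 572, -445), AC = (-70, -110, 82).
Comparing components 2 and 3: (572)(82) − (-445)(-110) = -2046 ≠ 0, so AB and AC are not parallel and the points are not collinear.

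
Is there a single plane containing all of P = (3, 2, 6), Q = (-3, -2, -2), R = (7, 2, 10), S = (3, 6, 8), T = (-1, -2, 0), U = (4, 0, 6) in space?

The plane through P, Q, R has normal n = PQ × PR = (-16, -8, 16) and equation n·X = 32.
Checking the remaining points: n·S = 32, n·T = 32, n·U = 32.
All equal 32, so all 6 points lie in one plane.

Yes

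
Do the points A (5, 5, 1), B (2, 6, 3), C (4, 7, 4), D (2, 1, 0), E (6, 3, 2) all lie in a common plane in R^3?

No

The plane through A, B, C has normal n = AB × AC = (-1, 7, -5) and equation n·P = 25.
Checking the remaining points: n·D = 5, n·E = 5.
Since n·D = 5 ≠ 25, D is off the plane and the points are not all coplanar.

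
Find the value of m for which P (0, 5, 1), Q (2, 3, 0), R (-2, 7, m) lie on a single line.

2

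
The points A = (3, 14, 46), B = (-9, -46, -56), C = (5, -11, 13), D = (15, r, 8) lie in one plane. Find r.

The points are coplanar iff AB · (AC × AD) = 0.
Expanding, this is linear in r: (-600)r + (-14400) = 0.
So r = -24.

-24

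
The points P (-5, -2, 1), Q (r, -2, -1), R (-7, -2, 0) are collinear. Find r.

Collinearity requires PQ × PR = 0; each component is linear in r.
The y-component gives (1)r + (9) = 0, so r = -9.
The remaining components then also vanish.

-9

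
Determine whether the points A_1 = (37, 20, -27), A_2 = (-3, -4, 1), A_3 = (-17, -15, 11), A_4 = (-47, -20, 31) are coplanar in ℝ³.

With A_1 as base: A_1A_2 = (-40, -24, 28), A_1A_3 = (-54, -35, 38), A_1A_4 = (-84, -40, 58).
A_1A_3 × A_1A_4 = (-510, -60, -780).
A_1A_2 · (A_1A_3 × A_1A_4) = 0.
The scalar triple product vanishes, so the four points are coplanar.

Yes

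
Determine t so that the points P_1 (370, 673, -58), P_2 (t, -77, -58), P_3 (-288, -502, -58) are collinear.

-50

Collinearity requires P_1P_2 × P_1P_3 = 0; each component is linear in t.
The z-component gives (-1175)t + (-58750) = 0, so t = -50.
The remaining components then also vanish.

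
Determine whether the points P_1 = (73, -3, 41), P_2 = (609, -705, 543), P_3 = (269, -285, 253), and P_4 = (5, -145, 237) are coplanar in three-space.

With P_1 as base: P_1P_2 = (536, -702, 502), P_1P_3 = (196, -282, 212), P_1P_4 = (-68, -142, 196).
P_1P_3 × P_1P_4 = (-25168, -52832, -47008).
P_1P_2 · (P_1P_3 × P_1P_4) = 0.
The scalar triple product vanishes, so the four points are coplanar.

Yes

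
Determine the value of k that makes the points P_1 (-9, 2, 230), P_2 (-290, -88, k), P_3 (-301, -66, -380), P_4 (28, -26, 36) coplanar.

Normal to plane P_1P_3P_4: n = (-3888, -79218, 10692); plane equation n·P = 2335716.
Requiring n·P_2 = 2335716: (10692)k + (8098704) = 2335716.
So k = -539.

-539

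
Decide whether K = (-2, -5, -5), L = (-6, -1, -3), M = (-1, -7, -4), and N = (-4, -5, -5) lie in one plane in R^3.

The four points are coplanar iff the 3×3 determinant with rows KL, KM, KN is zero.
Rows: (-4, 4, 2), (1, -2, 1), (-2, 0, 0).
Expanding along the first row: (-4)(0) − (4)(2) + (2)(-4) = -16.
Nonzero ⇒ not coplanar.

No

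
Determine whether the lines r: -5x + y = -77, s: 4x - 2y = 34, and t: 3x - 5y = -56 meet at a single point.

No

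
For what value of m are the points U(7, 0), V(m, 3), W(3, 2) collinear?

1

The three points are collinear iff det[UV; UW] = 0.
This determinant is linear in m: (2)m + (-2) = 0, so m = 1.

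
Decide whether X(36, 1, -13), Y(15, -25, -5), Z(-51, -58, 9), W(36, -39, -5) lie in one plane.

No

With X as base: XY = (-21, -26, 8), XZ = (-87, -59, 22), XW = (0, -40, 8).
XZ × XW = (408, 696, 3480).
XY · (XZ × XW) = 1176.
Since 1176 ≠ 0, the four points are not coplanar.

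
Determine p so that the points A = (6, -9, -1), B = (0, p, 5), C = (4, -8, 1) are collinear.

-6

Direction AC = (-2, 1, 2). From the x-coordinate of B, the parameter along the line is τ = (0 − 6)/(-2) = 3.
Then p = (-9) + 3·(1) = -6.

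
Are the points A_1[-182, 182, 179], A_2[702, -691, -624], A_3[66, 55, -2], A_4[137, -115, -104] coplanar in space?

The four points are coplanar iff the 3×3 determinant with rows A_1A_2, A_1A_3, A_1A_4 is zero.
Rows: (884, -873, -803), (248, -127, -181), (319, -297, -283).
Expanding along the first row: (884)(-17816) − (-873)(-12445) + (-803)(-33143) = 0.
Zero determinant ⇒ coplanar.

Yes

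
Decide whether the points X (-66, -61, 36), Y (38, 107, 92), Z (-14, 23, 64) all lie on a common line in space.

XY = (104, 168, 56), XZ = (52, 84, 28).
Each component of XZ is 1/2 times the corresponding component of XY, so XZ = 1/2·XY and the points are collinear.

Yes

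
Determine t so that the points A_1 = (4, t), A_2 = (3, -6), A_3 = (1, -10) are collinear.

-4

The three points are collinear iff det[A_1A_2; A_1A_3] = 0.
This determinant is linear in t: (-2)t + (-8) = 0, so t = -4.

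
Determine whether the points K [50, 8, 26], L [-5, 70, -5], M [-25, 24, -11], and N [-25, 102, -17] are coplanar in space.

With K as base: KL = (-55, 62, -31), KM = (-75, 16, -37), KN = (-75, 94, -43).
KM × KN = (2790, -450, -5850).
KL · (KM × KN) = 0.
The scalar triple product vanishes, so the four points are coplanar.

Yes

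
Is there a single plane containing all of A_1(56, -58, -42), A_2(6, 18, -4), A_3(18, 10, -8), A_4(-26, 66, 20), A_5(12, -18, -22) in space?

Yes

The plane through A_1, A_2, A_3 has normal n = A_1A_2 × A_1A_3 = (0, 256, -512) and equation n·P = 6656.
Checking the remaining points: n·A_4 = 6656, n·A_5 = 6656.
All equal 6656, so all 5 points lie in one plane.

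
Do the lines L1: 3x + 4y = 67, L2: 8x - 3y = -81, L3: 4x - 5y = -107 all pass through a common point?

Intersecting L1 and L2: solving the 2×2 system gives (x, y) = (-3, 19).
Substitute into L3: (4)(-3) + (-5)(19) = -107.
This equals -107, so (-3, 19) lies on all three lines and they are concurrent.

Yes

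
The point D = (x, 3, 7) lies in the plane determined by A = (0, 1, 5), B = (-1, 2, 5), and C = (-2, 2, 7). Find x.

The plane through A, B, C has equation 2x + 2y + 1z = 7.
Substituting D: (2)x + (13) = 7, so x = -3.

-3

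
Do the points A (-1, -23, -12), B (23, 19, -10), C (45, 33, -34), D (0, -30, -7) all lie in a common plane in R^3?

With A as base: AB = (24, 42, 2), AC = (46, 56, -22), AD = (1, -7, 5).
AC × AD = (126, -252, -378).
AB · (AC × AD) = -8316.
Since -8316 ≠ 0, the four points are not coplanar.

No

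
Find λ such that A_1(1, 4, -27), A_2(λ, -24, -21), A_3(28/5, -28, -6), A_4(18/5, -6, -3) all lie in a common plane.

The points are coplanar iff A_1A_2 · (A_1A_3 × A_1A_4) = 0.
Expanding, this is linear in λ: (-558)λ + (11718/5) = 0.
So λ = 21/5.

21/5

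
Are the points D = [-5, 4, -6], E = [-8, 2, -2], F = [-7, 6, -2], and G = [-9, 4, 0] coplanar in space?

No

With D as base: DE = (-3, -2, 4), DF = (-2, 2, 4), DG = (-4, 0, 6).
DF × DG = (12, -4, 8).
DE · (DF × DG) = 4.
Since 4 ≠ 0, the four points are not coplanar.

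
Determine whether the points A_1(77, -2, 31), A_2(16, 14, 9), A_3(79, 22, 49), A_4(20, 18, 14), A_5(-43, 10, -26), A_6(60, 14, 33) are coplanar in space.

The plane through A_1, A_2, A_3 has normal n = A_1A_2 × A_1A_3 = (816, 1054, -1496) and equation n·P = 14348.
Checking the remaining points: n·A_4 = 14348, n·A_5 = 14348, n·A_6 = 14348.
All equal 14348, so all 6 points lie in one plane.

Yes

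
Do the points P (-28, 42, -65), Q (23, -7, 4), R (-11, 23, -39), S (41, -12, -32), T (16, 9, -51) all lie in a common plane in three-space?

No

The plane through P, Q, R has normal n = PQ × PR = (37, -153, -136) and equation n·X = 1378.
Checking the remaining points: n·S = 7705, n·T = 6151.
Since n·S = 7705 ≠ 1378, S is off the plane and the points are not all coplanar.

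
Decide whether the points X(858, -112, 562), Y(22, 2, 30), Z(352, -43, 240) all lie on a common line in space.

Yes

XY = (-836, 114, -532), XZ = (-506, 69, -322).
Each component of XZ is 23/38 times the corresponding component of XY, so XZ = 23/38·XY and the points are collinear.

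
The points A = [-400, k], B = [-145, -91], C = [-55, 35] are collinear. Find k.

The three points are collinear iff det[AB; AC] = 0.
This determinant is linear in k: (90)k + (40320) = 0, so k = -448.

-448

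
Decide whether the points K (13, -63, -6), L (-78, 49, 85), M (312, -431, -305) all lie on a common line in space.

Yes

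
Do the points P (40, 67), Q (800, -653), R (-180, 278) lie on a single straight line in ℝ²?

No

PQ = (760, -720), PR = (-220, 211).
If collinear, PR would be a scalar multiple of PQ. But (760)·(211) ≠ (-720)·(-220) (difference 1960), so they are not parallel; the points are not collinear.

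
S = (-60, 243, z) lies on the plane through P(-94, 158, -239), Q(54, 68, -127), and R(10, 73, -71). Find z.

A normal to the plane is n = PQ × PR = (-5600, -13216, -3220).
S lies in the plane iff n · PS = 0.
This gives (-3220)z + (-2083340) = 0, so z = -647.

-647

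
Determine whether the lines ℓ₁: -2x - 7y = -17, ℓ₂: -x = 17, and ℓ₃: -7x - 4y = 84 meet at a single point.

Lines aᵢx + bᵢy = cᵢ with pairwise distinct directions are concurrent exactly when det[aᵢ bᵢ cᵢ] = 0.
Here the determinant is 41.
Nonzero, so no common point exists.

No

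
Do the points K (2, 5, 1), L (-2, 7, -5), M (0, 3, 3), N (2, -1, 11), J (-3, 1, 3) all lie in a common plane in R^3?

No

The plane through K, L, M has normal n = KL × KM = (-8, 20, 12) and equation n·P = 96.
Checking the remaining points: n·N = 96, n·J = 80.
Since n·J = 80 ≠ 96, J is off the plane and the points are not all coplanar.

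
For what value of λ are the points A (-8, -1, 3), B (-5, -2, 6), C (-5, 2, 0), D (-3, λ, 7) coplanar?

-2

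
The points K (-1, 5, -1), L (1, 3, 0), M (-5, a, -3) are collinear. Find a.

Direction KL = (2, -2, 1). From the x-coordinate of M, the parameter along the line is τ = (-5 − (-1))/2 = -2.
Then a = 5 + (-2)·(-2) = 9.

9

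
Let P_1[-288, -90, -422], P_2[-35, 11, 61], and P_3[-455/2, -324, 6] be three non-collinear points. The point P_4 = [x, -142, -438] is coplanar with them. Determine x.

A normal to the plane is n = P_1P_2 × P_1P_3 = (156250, -158125/2, -130625/2).
P_4 lies in the plane iff n · P_1P_4 = 0.
This gives (156250)x + (50156250) = 0, so x = -321.

-321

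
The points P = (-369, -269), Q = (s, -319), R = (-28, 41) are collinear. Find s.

-424

The three points are collinear iff det[PQ; PR] = 0.
This determinant is linear in s: (310)s + (131440) = 0, so s = -424.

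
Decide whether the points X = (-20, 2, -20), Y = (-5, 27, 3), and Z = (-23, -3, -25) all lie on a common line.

No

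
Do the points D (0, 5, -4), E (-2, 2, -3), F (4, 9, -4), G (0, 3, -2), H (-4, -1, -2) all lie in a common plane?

The plane through D, E, F has normal n = DE × DF = (-4, 4, 4) and equation n·P = 4.
Checking the remaining points: n·G = 4, n·H = 4.
All equal 4, so all 5 points lie in one plane.

Yes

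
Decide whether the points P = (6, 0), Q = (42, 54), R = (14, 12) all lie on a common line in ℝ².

Yes

PQ = (36, 54), PR = (8, 12).
Checking proportionality: PR = 2/9·PQ, so the vectors are parallel and the points are collinear.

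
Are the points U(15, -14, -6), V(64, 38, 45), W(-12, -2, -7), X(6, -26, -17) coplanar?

Yes

The four points are coplanar iff the 3×3 determinant with rows UV, UW, UX is zero.
Rows: (49, 52, 51), (-27, 12, -1), (-9, -12, -11).
Expanding along the first row: (49)(-144) − (52)(288) + (51)(432) = 0.
Zero determinant ⇒ coplanar.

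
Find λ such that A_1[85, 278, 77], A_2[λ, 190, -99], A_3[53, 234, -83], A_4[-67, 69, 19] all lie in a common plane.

21

The points are coplanar iff A_1A_2 · (A_1A_3 × A_1A_4) = 0.
Expanding, this is linear in λ: (-30888)λ + (648648) = 0.
So λ = 21.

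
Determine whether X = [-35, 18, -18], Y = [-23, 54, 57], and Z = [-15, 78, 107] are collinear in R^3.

Yes

XY = (12, 36, 75), XZ = (20, 60, 125).
XY × XZ = (0, 0, 0).
The cross product vanishes, so the three points are collinear.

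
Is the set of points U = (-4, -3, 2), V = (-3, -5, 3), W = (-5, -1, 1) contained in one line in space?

UV = (1, -2, 1), UW = (-1, 2, -1).
UV × UW = (0, 0, 0).
The cross product vanishes, so the three points are collinear.

Yes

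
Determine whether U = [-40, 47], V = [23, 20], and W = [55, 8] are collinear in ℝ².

No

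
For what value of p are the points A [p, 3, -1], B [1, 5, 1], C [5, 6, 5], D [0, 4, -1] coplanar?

2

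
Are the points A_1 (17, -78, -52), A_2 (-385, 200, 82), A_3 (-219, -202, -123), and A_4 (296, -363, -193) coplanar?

A normal to the plane through A_1, A_2, A_3 is n = A_1A_2 × A_1A_3 = (-3122, -60166, 115456).
The plane has equation n·P = -1363838. For A_4: n·A_4 = -1366862.
-1366862 ≠ -1363838, so A_4 is off the plane.

No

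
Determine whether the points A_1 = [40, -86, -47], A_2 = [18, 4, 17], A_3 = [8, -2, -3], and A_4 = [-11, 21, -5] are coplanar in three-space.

Yes

A normal to the plane through A_1, A_2, A_3 is n = A_1A_2 × A_1A_3 = (-1416, -1080, 1032).
The plane has equation n·P = -12264. For A_4: n·A_4 = -12264.
Equal, so A_4 lies in the plane and all four are coplanar.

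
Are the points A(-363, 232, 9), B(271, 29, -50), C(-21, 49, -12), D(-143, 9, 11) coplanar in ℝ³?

With A as base: AB = (634, -203, -59), AC = (342, -183, -21), AD = (220, -223, 2).
AC × AD = (-5049, -5304, -36006).
AB · (AC × AD) = 0.
The scalar triple product vanishes, so the four points are coplanar.

Yes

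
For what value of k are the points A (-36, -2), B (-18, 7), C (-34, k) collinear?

-1

Collinearity: (C − A) must be parallel to (B − A) = (18, 9).
Cross-multiplying the components: (k − (-2))·(18) = (2)·(9).
Solving gives k = -1.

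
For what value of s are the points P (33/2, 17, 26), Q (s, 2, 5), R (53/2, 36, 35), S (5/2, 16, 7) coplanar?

Coplanarity ⇔ det[PQ; PR; PS] = 0.
Expanding, this is linear in s: (-352)s + (-528) = 0.
So s = -3/2.

-3/2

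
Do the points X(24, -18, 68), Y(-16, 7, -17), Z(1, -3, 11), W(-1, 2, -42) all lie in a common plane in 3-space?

With X as base: XY = (-40, 25, -85), XZ = (-23, 15, -57), XW = (-25, 20, -110).
XZ × XW = (-510, -1105, -85).
XY · (XZ × XW) = 0.
The scalar triple product vanishes, so the four points are coplanar.

Yes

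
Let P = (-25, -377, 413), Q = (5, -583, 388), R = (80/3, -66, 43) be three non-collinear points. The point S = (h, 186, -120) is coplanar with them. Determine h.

A normal to the plane is n = PQ × PR = (83995, 29425/3, 59920/3).
S lies in the plane iff n · PS = 0.
This gives (83995)h + (-3023820) = 0, so h = 36.

36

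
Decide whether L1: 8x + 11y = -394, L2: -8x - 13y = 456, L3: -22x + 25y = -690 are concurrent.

No

Intersecting L1 and L2: solving the 2×2 system gives (x, y) = (-53/8, -31).
Substitute into L3: (-22)(-53/8) + (25)(-31) = -2517/4.
But L3 requires -690 ≠ -2517/4, so the three lines have no common point.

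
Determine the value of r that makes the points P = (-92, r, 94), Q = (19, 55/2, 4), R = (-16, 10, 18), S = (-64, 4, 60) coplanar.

The points are coplanar iff PQ · (PR × PS) = 0.
Expanding, this is linear in r: (-798)r + (6384) = 0.
So r = 8.

8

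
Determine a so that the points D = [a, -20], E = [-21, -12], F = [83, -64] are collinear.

-5

Collinearity: (D − E) must be parallel to (F − E) = (104, -52).
Cross-multiplying the components: (a − (-21))·(-52) = (-8)·(104).
Solving gives a = -5.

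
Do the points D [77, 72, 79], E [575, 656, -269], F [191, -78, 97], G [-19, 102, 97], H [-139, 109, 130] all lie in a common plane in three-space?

Yes

The plane through D, E, F has normal n = DE × DF = (-41688, -48636, -141276) and equation n·P = -17872572.
Checking the remaining points: n·G = -17872572, n·H = -17872572.
All equal -17872572, so all 5 points lie in one plane.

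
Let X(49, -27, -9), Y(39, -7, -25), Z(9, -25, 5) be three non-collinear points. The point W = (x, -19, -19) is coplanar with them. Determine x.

The plane through X, Y, Z has equation 312x + 780y + 780z = -12792.
Substituting W: (312)x + (-29640) = -12792, so x = 54.

54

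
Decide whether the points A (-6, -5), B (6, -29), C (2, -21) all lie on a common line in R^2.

AB = (12, -24), AC = (8, -16).
det[AB; AC] = (12)(-16) − (-24)(8) = 0.
The determinant is zero, so the points are collinear.

Yes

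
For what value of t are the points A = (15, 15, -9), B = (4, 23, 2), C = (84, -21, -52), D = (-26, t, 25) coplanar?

Coplanarity ⇔ det[AB; AC; AD] = 0.
Expanding, this is linear in t: (286)t + (-11726) = 0.
So t = 41.

41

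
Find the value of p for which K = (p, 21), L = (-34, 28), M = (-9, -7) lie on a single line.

-29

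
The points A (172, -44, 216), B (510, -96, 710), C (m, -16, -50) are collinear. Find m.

Collinearity requires AB × AC = 0; each component is linear in m.
The y-component gives (494)m + (4940) = 0, so m = -10.
The remaining components then also vanish.

-10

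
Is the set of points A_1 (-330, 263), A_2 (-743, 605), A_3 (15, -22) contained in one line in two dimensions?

No

A_1A_2 = (-413, 342), A_1A_3 = (345, -285).
If collinear, A_1A_3 would be a scalar multiple of A_1A_2. But (-413)·(-285) ≠ (342)·(345) (difference -285), so they are not parallel; the points are not collinear.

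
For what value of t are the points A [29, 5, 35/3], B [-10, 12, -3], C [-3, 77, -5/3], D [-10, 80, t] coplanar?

-13/3

Normal to plane ABC: n = (2888/3, -152/3, -2584); plane equation n·P = -7448/3.
Requiring n·D = -7448/3: (-2584)t + (-13680) = -7448/3.
So t = -13/3.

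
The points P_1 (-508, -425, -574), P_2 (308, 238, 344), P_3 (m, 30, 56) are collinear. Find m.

52

Collinearity requires P_1P_2 × P_1P_3 = 0; each component is linear in m.
The y-component gives (918)m + (-47736) = 0, so m = 52.
The remaining components then also vanish.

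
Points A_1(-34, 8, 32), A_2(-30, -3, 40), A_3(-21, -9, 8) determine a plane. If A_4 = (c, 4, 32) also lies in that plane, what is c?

-32

Coplanarity requires A_1A_2 · (A_1A_3 × A_1A_4) = 0.
A_1A_2 = (4, -11, 8), A_1A_3 = (13, -17, -24); the triple product is linear in c with coefficient 400 and constant term 12800.
Setting it to zero: c = -32.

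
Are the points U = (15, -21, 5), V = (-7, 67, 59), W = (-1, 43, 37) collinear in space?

UV = (-22, 88, 54), UW = (-16, 64, 32).
UV × UW = (-640, -160, 0).
The cross product is nonzero, so the points do not lie on one line.

No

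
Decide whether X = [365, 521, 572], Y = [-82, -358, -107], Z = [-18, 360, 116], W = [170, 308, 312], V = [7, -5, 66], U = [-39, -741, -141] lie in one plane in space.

The plane through X, Y, Z has normal n = XY × XZ = (291505, 56225, -264690) and equation n·P = -15710130.
Checking the remaining points: n·W = -15710130, n·V = -15710130, n·U = -15710130.
All equal -15710130, so all 6 points lie in one plane.

Yes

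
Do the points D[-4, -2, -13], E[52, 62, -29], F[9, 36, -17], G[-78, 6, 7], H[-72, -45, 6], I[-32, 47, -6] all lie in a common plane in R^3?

The plane through D, E, F has normal n = DE × DF = (352, 16, 1296) and equation n·P = -18288.
Checking the remaining points: n·G = -18288, n·H = -18288, n·I = -18288.
All equal -18288, so all 6 points lie in one plane.

Yes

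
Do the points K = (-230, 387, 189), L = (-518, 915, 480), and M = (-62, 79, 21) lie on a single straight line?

No

KL = (-288, 528, 291), KM = (168, -308, -168).
KL × KM = (924, 504, 0).
The cross product is nonzero, so the points do not lie on one line.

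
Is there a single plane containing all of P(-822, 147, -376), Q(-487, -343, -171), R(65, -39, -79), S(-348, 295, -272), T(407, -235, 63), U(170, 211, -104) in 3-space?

Yes

The plane through P, Q, R has normal n = PQ × PR = (-107400, 82340, 372320) and equation n·X = -39605540.
Checking the remaining points: n·S = -39605540, n·T = -39605540, n·U = -39605540.
All equal -39605540, so all 6 points lie in one plane.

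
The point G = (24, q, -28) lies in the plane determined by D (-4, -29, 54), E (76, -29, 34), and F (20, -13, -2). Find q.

The plane through D, E, F has equation 320x + 4000y + 1280z = -48160.
Substituting G: (4000)q + (-28160) = -48160, so q = -5.

-5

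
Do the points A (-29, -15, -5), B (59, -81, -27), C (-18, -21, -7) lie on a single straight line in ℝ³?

No

AB = (88, -66, -22), AC = (11, -6, -2).
AB × AC = (0, -66, 198).
The cross product is nonzero, so the points do not lie on one line.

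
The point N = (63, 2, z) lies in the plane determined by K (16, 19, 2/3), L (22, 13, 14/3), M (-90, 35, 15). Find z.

11/3

Coplanarity requires KL · (KM × KN) = 0.
KL = (6, -6, 4), KM = (-106, 16, 43/3); the triple product is linear in z with coefficient -540 and constant term 1980.
Setting it to zero: z = 11/3.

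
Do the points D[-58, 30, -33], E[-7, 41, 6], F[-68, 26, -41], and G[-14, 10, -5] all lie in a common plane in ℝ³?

With D as base: DE = (51, 11, 39), DF = (-10, -4, -8), DG = (44, -20, 28).
DF × DG = (-272, -72, 376).
DE · (DF × DG) = 0.
The scalar triple product vanishes, so the four points are coplanar.

Yes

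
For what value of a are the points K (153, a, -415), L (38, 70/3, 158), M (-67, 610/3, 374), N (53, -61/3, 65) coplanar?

-271

The points are coplanar iff KL · (KM × KN) = 0.
Expanding, this is linear in a: (6525)a + (1768275) = 0.
So a = -271.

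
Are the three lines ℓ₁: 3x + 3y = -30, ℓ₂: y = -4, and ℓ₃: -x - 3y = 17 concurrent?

Intersecting ℓ₁ and ℓ₂: solving the 2×2 system gives (x, y) = (-6, -4).
Substitute into ℓ₃: (-1)(-6) + (-3)(-4) = 18.
But ℓ₃ requires 17 ≠ 18, so the three lines have no common point.

No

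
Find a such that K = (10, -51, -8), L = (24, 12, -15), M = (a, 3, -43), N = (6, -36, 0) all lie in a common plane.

44

Coplanarity ⇔ det[KL; KM; KN] = 0.
Expanding, this is linear in a: (-609)a + (26796) = 0.
So a = 44.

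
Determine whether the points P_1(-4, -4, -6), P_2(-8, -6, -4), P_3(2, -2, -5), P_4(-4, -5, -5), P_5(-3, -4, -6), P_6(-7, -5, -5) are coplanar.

The plane through P_1, P_2, P_3 has normal n = P_1P_2 × P_1P_3 = (-6, 16, 4) and equation n·P = -64.
Checking the remaining points: n·P_4 = -76, n·P_5 = -70, n·P_6 = -58.
Since n·P_4 = -76 ≠ -64, P_4 is off the plane and the points are not all coplanar.

No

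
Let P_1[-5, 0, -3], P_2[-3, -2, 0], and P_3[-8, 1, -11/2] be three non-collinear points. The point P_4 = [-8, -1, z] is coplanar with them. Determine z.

A normal to the plane is n = P_1P_2 × P_1P_3 = (2, -4, -4).
P_4 lies in the plane iff n · P_1P_4 = 0.
This gives (-4)z + (-14) = 0, so z = -7/2.

-7/2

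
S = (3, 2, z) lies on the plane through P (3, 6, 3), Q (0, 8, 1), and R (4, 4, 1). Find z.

-5

A normal to the plane is n = PQ × PR = (-8, -8, 4).
S lies in the plane iff n · PS = 0.
This gives (4)z + (20) = 0, so z = -5.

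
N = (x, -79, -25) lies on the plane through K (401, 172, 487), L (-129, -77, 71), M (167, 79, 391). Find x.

A normal to the plane is n = KL × KM = (-14784, 46464, -8976).
N lies in the plane iff n · KN = 0.
This gives (-14784)x + (-1138368) = 0, so x = -77.

-77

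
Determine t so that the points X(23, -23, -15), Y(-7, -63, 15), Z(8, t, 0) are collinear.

Collinearity requires XY × XZ = 0; each component is linear in t.
The x-component gives (-30)t + (-1290) = 0, so t = -43.
The remaining components then also vanish.

-43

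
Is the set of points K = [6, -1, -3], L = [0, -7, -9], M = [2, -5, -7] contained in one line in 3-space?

Yes

KL = (-6, -6, -6), KM = (-4, -4, -4).
Each component of KM is 2/3 times the corresponding component of KL, so KM = 2/3·KL and the points are collinear.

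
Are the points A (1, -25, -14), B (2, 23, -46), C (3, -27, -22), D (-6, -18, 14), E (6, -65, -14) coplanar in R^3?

Yes

The plane through A, B, C has normal n = AB × AC = (-448, -56, -98) and equation n·P = 2324.
Checking the remaining points: n·D = 2324, n·E = 2324.
All equal 2324, so all 5 points lie in one plane.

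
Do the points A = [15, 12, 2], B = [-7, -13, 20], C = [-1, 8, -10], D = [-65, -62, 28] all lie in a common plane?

No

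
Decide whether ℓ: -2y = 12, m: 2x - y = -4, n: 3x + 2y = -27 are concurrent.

Yes

Intersecting ℓ and m: solving the 2×2 system gives (x, y) = (-5, -6).
Substitute into n: (3)(-5) + (2)(-6) = -27.
This equals -27, so (-5, -6) lies on all three lines and they are concurrent.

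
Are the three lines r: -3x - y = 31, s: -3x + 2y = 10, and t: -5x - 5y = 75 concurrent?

Yes

The three lines meet at one point iff the augmented coefficient matrix [aᵢ bᵢ cᵢ] has rank < 3, i.e. its determinant vanishes.
Here the determinant is 0.
It vanishes, so the lines are concurrent at (-8, -7).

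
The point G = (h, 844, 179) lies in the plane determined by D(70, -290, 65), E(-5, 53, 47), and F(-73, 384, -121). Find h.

-183

Coplanarity requires DE · (DF × DG) = 0.
DE = (-75, 343, -18), DF = (-143, 674, -186); the triple product is linear in h with coefficient -51666 and constant term -9454878.
Setting it to zero: h = -183.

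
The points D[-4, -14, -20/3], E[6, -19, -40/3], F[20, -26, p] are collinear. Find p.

Direction DE = (10, -5, -20/3). From the x-coordinate of F, the parameter along the line is τ = (20 − (-4))/10 = 12/5.
Then p = (-20/3) + 12/5·(-20/3) = -68/3.

-68/3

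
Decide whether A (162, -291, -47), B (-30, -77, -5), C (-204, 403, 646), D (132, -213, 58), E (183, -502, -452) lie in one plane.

The plane through A, B, C has normal n = AB × AC = (119154, 117684, -54924) and equation n·P = -12361668.
Checking the remaining points: n·D = -12523956, n·E = -12446538.
Since n·D = -12523956 ≠ -12361668, D is off the plane and the points are not all coplanar.

No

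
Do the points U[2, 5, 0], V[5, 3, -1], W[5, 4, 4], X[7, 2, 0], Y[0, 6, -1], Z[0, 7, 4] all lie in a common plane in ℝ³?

Yes

The plane through U, V, W has normal n = UV × UW = (-9, -15, 3) and equation n·P = -93.
Checking the remaining points: n·X = -93, n·Y = -93, n·Z = -93.
All equal -93, so all 6 points lie in one plane.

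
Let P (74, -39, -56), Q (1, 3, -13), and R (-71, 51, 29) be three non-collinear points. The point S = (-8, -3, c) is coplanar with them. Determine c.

-7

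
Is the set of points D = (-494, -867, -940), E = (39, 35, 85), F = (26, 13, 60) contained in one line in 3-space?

Yes

DE = (533, 902, 1025), DF = (520, 880, 1000).
Each component of DF is 40/41 times the corresponding component of DE, so DF = 40/41·DE and the points are collinear.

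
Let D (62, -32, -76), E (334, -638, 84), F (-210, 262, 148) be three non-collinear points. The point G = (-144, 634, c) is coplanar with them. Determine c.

A normal to the plane is n = DE × DF = (-182784, -104448, -84864).
G lies in the plane iff n · DG = 0.
This gives (-84864)c + (-38358528) = 0, so c = -452.

-452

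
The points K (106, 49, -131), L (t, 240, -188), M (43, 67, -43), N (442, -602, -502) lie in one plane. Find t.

Normal to plane KMN: n = (50610, 6195, 34965); plane equation n·P = 1087800.
Requiring n·L = 1087800: (50610)t + (-5086620) = 1087800.
So t = 122.

122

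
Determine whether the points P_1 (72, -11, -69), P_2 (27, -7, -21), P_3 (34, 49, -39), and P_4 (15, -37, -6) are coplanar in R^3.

The four points are coplanar iff the 3×3 determinant with rows P_1P_2, P_1P_3, P_1P_4 is zero.
Rows: (-45, 4, 48), (-38, 60, 30), (-57, -26, 63).
Expanding along the first row: (-45)(4560) − (4)(-684) + (48)(4408) = 9120.
Nonzero ⇒ not coplanar.

No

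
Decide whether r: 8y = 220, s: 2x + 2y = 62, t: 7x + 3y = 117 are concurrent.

No

The three lines meet at one point iff the augmented coefficient matrix [aᵢ bᵢ cᵢ] has rank < 3, i.e. its determinant vanishes.
Here the determinant is -160.
Nonzero, so no common point exists.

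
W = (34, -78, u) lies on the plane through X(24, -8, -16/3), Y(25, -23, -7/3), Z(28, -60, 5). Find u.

Coplanarity requires XY · (XZ × XW) = 0.
XY = (1, -15, 3), XZ = (4, -52, 31/3); the triple product is linear in u with coefficient 8 and constant term -64.
Setting it to zero: u = 8.

8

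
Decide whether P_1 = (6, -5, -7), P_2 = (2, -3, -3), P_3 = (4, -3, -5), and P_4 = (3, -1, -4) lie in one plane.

With P_1 as base: P_1P_2 = (-4, 2, 4), P_1P_3 = (-2, 2, 2), P_1P_4 = (-3, 4, 3).
P_1P_3 × P_1P_4 = (-2, 0, -2).
P_1P_2 · (P_1P_3 × P_1P_4) = 0.
The scalar triple product vanishes, so the four points are coplanar.

Yes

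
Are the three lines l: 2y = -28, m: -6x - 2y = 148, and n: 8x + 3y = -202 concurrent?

The three lines meet at one point iff the augmented coefficient matrix [aᵢ bᵢ cᵢ] has rank < 3, i.e. its determinant vanishes.
Here the determinant is 0.
It vanishes, so the lines are concurrent at (-20, -14).

Yes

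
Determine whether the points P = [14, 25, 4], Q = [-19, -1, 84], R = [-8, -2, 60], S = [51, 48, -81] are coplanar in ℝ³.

A normal to the plane through P, Q, R is n = PQ × PR = (704, 88, 319).
The plane has equation n·X = 13332. For S: n·S = 14289.
14289 ≠ 13332, so S is off the plane.

No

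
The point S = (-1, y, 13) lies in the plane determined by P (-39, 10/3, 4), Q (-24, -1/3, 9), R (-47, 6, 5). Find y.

-20/3

A normal to the plane is n = PQ × PR = (-17, -55, 32/3).
S lies in the plane iff n · PS = 0.
This gives (-55)y + (-1100/3) = 0, so y = -20/3.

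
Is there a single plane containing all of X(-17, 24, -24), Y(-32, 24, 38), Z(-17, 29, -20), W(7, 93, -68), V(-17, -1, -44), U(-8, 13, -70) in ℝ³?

Yes

The plane through X, Y, Z has normal n = XY × XZ = (-310, 60, -75) and equation n·P = 8510.
Checking the remaining points: n·W = 8510, n·V = 8510, n·U = 8510.
All equal 8510, so all 6 points lie in one plane.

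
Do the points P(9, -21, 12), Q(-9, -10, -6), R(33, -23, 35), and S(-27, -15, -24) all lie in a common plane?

No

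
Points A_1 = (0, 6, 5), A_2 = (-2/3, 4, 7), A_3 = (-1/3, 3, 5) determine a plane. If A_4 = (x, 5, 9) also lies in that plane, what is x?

-1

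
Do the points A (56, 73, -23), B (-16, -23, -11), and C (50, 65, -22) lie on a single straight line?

AB = (-72, -96, 12), AC = (-6, -8, 1).
Each component of AC is 1/12 times the corresponding component of AB, so AC = 1/12·AB and the points are collinear.

Yes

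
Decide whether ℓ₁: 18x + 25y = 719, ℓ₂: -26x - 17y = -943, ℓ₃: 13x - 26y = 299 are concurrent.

Yes

Intersecting ℓ₁ and ℓ₂: solving the 2×2 system gives (x, y) = (33, 5).
Substitute into ℓ₃: (13)(33) + (-26)(5) = 299.
This equals 299, so (33, 5) lies on all three lines and they are concurrent.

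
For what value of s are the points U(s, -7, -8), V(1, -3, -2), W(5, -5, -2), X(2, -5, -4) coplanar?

0

The points are coplanar iff UV · (UW × UX) = 0.
Expanding, this is linear in s: (-4)s + (0) = 0.
So s = 0.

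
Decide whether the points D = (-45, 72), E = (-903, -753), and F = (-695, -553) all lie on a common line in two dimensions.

Yes

DE = (-858, -825), DF = (-650, -625).
det[DE; DF] = (-858)(-625) − (-825)(-650) = 0.
The determinant is zero, so the points are collinear.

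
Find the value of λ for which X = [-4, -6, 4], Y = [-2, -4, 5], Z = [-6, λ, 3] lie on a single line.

-8

Direction XY = (2, 2, 1). From the x-coordinate of Z, the parameter along the line is τ = (-6 − (-4))/2 = -1.
Then λ = (-6) + (-1)·(2) = -8.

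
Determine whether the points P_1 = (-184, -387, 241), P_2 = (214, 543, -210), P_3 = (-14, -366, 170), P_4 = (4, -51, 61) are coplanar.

No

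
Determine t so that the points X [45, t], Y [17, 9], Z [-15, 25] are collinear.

The three points are collinear iff det[XY; XZ] = 0.
This determinant is linear in t: (-32)t + (-160) = 0, so t = -5.

-5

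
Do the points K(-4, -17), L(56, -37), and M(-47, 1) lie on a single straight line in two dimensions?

No

KL = (60, -20), KM = (-43, 18).
det[KL; KM] = (60)(18) − (-20)(-43) = 220.
The determinant is nonzero, so they are not collinear.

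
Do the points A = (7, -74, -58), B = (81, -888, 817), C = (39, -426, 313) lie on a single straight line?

No

AB = (74, -814, 875), AC = (32, -352, 371).
AB × AC = (6006, 546, 0).
The cross product is nonzero, so the points do not lie on one line.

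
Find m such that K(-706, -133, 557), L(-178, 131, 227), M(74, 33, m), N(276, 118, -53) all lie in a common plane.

The points are coplanar iff KL · (KM × KN) = 0.
Expanding, this is linear in m: (126720)m + (-9250560) = 0.
So m = 73.

73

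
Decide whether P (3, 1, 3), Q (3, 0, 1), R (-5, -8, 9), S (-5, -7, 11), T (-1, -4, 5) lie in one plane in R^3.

The plane through P, Q, R has normal n = PQ × PR = (-24, 16, -8) and equation n·X = -80.
Checking the remaining points: n·S = -80, n·T = -80.
All equal -80, so all 5 points lie in one plane.

Yes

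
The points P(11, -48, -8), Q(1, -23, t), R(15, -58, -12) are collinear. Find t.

Direction PR = (4, -10, -4). From the x-coordinate of Q, the parameter along the line is τ = (1 − 11)/4 = -5/2.
Then t = (-8) + (-5/2)·(-4) = 2.

2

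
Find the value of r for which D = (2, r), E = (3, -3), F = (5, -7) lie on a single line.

The three points are collinear iff det[DE; DF] = 0.
This determinant is linear in r: (2)r + (2) = 0, so r = -1.

-1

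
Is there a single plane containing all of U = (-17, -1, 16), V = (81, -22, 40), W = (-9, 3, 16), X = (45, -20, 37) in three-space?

The four points are coplanar iff the 3×3 determinant with rows UV, UW, UX is zero.
Rows: (98, -21, 24), (8, 4, 0), (62, -19, 21).
Expanding along the first row: (98)(84) − (-21)(168) + (24)(-400) = 2160.
Nonzero ⇒ not coplanar.

No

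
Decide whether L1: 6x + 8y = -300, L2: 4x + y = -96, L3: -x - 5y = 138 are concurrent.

The three lines meet at one point iff the augmented coefficient matrix [aᵢ bᵢ cᵢ] has rank < 3, i.e. its determinant vanishes.
Here the determinant is 0.
It vanishes, so the lines are concurrent at (-18, -24).

Yes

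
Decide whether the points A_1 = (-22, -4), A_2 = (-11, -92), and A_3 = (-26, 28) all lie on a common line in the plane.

Yes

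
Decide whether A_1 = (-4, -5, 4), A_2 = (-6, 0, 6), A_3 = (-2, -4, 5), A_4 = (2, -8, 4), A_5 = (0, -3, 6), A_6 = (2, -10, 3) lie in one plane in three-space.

Yes

The plane through A_1, A_2, A_3 has normal n = A_1A_2 × A_1A_3 = (3, 6, -12) and equation n·P = -90.
Checking the remaining points: n·A_4 = -90, n·A_5 = -90, n·A_6 = -90.
All equal -90, so all 6 points lie in one plane.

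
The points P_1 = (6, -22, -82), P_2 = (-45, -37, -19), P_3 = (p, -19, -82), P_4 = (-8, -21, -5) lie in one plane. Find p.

27/2

The points are coplanar iff P_1P_2 · (P_1P_3 × P_1P_4) = 0.
Expanding, this is linear in p: (1218)p + (-16443) = 0.
So p = 27/2.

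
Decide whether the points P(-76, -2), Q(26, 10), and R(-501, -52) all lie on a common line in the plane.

PQ = (102, 12), PR = (-425, -50).
Twice the signed area of △PQR is (102)(-50) − (12)(-425) = 0.
The triangle is degenerate (zero area), so the points are collinear.

Yes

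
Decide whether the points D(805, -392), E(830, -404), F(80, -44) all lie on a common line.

Yes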